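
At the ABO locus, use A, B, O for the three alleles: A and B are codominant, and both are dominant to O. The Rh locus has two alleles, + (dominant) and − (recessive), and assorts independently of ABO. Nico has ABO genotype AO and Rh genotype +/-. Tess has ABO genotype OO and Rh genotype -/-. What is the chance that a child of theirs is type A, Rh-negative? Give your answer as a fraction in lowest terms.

ABO cross AO × OO → offspring phenotypes: 1/2 O, 1/2 A.
Rh cross +/- × -/- → 1/2 Rh+, 1/2 Rh-.
Independent loci: P(type A, Rh-negative) = 1/2 × 1/2 = 1/4.

1/4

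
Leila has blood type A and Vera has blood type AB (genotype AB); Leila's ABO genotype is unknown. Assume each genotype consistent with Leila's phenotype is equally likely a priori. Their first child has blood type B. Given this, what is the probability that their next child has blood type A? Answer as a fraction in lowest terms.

1/2

Possible genotypes: Leila ∈ {AA, AO}; Vera ∈ {AB}.
Weight each parental genotype pair by prior × P(type-B child):
  AO × AB: posterior weight 1; P(next child type A) = 1/2.
Weighted sum = 1/2.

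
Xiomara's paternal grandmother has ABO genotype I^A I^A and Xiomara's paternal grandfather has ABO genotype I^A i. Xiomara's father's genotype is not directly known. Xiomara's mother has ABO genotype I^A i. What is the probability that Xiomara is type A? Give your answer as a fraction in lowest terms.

7/8

Xiomara's father's ABO genotype from I^A I^A × I^A i: 1/2 I^A I^A, 1/2 I^A i.
Crossing each possibility with the mother I^A i and summing P(type A): 1/2·1 + 1/2·3/4 = 7/8.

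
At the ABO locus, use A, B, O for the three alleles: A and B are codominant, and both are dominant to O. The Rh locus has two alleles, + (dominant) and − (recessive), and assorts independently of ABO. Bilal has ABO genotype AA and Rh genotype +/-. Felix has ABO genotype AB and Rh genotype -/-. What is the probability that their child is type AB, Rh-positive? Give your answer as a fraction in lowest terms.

1/4

ABO cross AA × AB → offspring phenotypes: 1/2 A, 1/2 AB.
Rh cross +/- × -/- → 1/2 Rh+, 1/2 Rh-.
Independent loci: P(type AB, Rh-positive) = 1/2 × 1/2 = 1/4.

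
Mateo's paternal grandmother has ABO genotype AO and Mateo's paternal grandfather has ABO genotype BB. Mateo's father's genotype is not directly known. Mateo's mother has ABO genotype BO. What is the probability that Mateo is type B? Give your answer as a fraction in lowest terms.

5/8

Mateo's father's ABO genotype from AO × BB: 1/2 AB, 1/2 BO.
Crossing each possibility with the mother BO and summing P(type B): 1/2·1/2 + 1/2·3/4 = 5/8.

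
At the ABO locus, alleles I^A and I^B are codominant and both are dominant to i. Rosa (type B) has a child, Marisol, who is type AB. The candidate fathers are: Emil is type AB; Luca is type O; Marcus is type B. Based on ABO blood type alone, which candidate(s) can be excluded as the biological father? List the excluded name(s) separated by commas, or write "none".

A candidate is excluded only if no genotype consistent with his phenotype could produce a type AB child with a type B mother.
Luca (type O): no genotype consistent with that phenotype can produce a type-AB child with a type-B mother.
Marcus (type B): no genotype consistent with that phenotype can produce a type-AB child with a type-B mother.

Luca, Marcus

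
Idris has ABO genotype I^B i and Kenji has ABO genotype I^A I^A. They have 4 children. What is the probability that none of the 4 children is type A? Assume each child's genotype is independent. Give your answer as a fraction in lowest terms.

1/16

ABO cross I^B i × I^A I^A → 1/2 A, 1/2 AB.
So P(type A) = 1/2 per child.
P(not type A) = 1/2 for one child; (1/2)^4 = 1/16.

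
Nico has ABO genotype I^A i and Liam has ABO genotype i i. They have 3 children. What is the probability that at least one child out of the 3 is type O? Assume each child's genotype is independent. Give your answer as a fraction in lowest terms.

7/8

ABO cross I^A i × i i → 1/2 O, 1/2 A.
So P(type O) = 1/2 per child.
P(none) = (1/2)^3 = 1/8; P(at least one) = 1 − 1/8 = 7/8.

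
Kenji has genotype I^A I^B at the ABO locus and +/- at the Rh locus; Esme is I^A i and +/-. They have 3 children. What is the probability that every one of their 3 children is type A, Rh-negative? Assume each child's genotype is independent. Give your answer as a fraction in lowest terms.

ABO cross I^A I^B × I^A i → 1/2 A, 1/4 B, 1/4 AB.
Rh cross +/- × +/- → 3/4 Rh+, 1/4 Rh-; so P(type A, Rh-negative) = 1/2 × 1/4 = 1/8 per child.
All 3 independent: (1/8)^3 = 1/512.

1/512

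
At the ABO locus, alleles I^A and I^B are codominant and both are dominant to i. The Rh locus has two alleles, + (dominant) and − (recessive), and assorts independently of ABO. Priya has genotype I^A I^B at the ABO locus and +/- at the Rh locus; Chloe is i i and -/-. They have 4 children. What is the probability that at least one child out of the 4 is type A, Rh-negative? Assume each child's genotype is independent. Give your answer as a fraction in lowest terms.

175/256

ABO cross I^A I^B × i i → 1/2 A, 1/2 B.
Rh cross +/- × -/- → 1/2 Rh+, 1/2 Rh-; so P(type A, Rh-negative) = 1/2 × 1/2 = 1/4 per child.
P(none) = (3/4)^4 = 81/256; P(at least one) = 1 − 81/256 = 175/256.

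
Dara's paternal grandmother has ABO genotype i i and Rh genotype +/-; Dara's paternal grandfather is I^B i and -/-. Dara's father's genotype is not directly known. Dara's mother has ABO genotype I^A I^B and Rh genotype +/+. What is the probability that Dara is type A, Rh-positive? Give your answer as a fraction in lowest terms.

Dara's father's ABO genotype from i i × I^B i: 1/2 I^B i, 1/2 i i.
Crossing each possibility with the mother I^A I^B and summing P(type A): 1/2·1/4 + 1/2·1/2 = 3/8.
Similarly for Rh via the father's Rh distribution: P(Rh+) = 1.
Independent loci: 3/8 × 1 = 3/8.

3/8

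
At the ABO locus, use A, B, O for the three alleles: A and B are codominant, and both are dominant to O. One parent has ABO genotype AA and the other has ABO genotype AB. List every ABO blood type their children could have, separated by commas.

Gametes from AA × AB give offspring ABO genotypes AA, AB, i.e. phenotypes A, AB.

A, AB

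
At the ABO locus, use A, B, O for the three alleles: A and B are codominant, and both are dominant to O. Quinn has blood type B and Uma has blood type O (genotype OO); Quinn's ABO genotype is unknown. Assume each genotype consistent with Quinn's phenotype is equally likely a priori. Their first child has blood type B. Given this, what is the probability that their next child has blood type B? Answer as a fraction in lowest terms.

Possible genotypes: Quinn ∈ {BB, BO}; Uma ∈ {OO}.
Weight each parental genotype pair by prior × P(type-B child):
  BB × OO: posterior weight 2/3; P(next child type B) = 1.
  BO × OO: posterior weight 1/3; P(next child type B) = 1/2.
Weighted sum = 5/6.

5/6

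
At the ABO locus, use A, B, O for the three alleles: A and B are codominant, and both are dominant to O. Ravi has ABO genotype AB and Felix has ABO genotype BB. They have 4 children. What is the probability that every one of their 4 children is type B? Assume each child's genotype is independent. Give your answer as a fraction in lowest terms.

1/16

ABO cross AB × BB → 1/2 B, 1/2 AB.
So P(type B) = 1/2 per child.
All 4 independent: (1/2)^4 = 1/16.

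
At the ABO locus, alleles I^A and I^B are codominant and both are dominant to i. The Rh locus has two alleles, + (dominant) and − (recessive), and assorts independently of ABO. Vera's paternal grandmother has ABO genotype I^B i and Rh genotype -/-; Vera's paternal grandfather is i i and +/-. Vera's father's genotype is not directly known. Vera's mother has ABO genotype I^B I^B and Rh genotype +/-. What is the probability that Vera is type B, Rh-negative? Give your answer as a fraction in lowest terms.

Vera's father's ABO genotype from I^B i × i i: 1/2 I^B i, 1/2 i i.
Crossing each possibility with the mother I^B I^B and summing P(type B): 1/2·1 + 1/2·1 = 1.
Similarly for Rh via the father's Rh distribution: P(Rh-) = 3/8.
Independent loci: 1 × 3/8 = 3/8.

3/8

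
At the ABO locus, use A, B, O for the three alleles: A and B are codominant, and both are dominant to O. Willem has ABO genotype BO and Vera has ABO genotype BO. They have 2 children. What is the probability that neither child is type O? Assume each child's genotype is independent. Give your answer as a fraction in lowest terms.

9/16

ABO cross BO × BO → 1/4 O, 3/4 B.
So P(type O) = 1/4 per child.
P(not type O) = 3/4 for one child; (3/4)^2 = 9/16.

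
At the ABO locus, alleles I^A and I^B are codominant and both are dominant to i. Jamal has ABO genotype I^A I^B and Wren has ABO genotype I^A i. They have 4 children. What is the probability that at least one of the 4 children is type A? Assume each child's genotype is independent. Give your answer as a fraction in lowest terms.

15/16

ABO cross I^A I^B × I^A i → 1/2 A, 1/4 B, 1/4 AB.
So P(type A) = 1/2 per child.
P(none) = (1/2)^4 = 1/16; P(at least one) = 1 − 1/16 = 15/16.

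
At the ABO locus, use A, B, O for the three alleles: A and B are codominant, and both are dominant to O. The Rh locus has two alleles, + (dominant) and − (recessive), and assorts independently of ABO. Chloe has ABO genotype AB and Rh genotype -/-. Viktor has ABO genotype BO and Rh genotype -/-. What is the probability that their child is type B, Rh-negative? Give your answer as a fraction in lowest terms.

1/2

ABO cross AB × BO → offspring phenotypes: 1/4 A, 1/2 B, 1/4 AB.
Rh cross -/- × -/- → 1 Rh-.
Independent loci: P(type B, Rh-negative) = 1/2 × 1 = 1/2.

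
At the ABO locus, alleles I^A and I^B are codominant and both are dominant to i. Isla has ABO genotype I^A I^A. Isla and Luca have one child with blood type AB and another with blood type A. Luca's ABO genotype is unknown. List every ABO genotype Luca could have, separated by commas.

For each candidate genotype of Luca, check whether crossing it with I^A I^A can produce every observed child phenotype.
  I^A I^A → possible child types {A} ✗
  I^A I^B → possible child types {A, AB} ✓
  I^A i → possible child types {A} ✗
  I^B I^B → possible child types {AB} ✗
  I^B i → possible child types {A, AB} ✓
  i i → possible child types {A} ✗

I^A I^B, I^B i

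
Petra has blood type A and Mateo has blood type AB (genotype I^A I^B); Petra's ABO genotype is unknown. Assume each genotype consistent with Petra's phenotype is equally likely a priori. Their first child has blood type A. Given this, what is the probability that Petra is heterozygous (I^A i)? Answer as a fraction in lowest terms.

1/2

Possible genotypes: Petra ∈ {I^A I^A, I^A i}; Mateo ∈ {I^A I^B}.
Weight each parental genotype pair by prior × P(type-A child):
  I^A I^A × I^A I^B: posterior weight 1/2.
  I^A i × I^A I^B: posterior weight 1/2.
Sum the posterior weight over pairs where Petra is I^A i: 1/2.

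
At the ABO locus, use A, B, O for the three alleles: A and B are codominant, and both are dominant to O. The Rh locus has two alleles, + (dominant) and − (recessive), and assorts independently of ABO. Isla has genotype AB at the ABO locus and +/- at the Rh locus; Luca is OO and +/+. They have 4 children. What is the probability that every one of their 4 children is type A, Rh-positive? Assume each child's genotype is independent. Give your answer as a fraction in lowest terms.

1/16

ABO cross AB × OO → 1/2 A, 1/2 B.
Rh cross +/- × +/+ → 1 Rh+; so P(type A, Rh-positive) = 1/2 × 1 = 1/2 per child.
All 4 independent: (1/2)^4 = 1/16.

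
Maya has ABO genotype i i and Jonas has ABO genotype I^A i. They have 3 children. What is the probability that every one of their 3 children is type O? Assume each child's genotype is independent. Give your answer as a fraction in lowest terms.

1/8

ABO cross i i × I^A i → 1/2 O, 1/2 A.
So P(type O) = 1/2 per child.
All 3 independent: (1/2)^3 = 1/8.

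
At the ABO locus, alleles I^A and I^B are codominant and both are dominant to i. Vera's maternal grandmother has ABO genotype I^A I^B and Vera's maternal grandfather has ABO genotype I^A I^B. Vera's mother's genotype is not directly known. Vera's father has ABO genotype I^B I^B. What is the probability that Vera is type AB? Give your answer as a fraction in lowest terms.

Vera's mother's ABO genotype from I^A I^B × I^A I^B: 1/4 I^A I^A, 1/2 I^A I^B, 1/4 I^B I^B.
Crossing each possibility with the father I^B I^B and summing P(type AB): 1/4·1 + 1/2·1/2 + 1/4·0 = 1/2.

1/2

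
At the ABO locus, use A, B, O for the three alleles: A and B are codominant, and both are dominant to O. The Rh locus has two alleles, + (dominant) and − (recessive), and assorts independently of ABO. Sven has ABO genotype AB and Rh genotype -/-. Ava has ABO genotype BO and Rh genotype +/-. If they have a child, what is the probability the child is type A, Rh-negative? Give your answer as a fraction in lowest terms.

ABO cross AB × BO → offspring phenotypes: 1/4 A, 1/2 B, 1/4 AB.
Rh cross -/- × +/- → 1/2 Rh+, 1/2 Rh-.
Independent loci: P(type A, Rh-negative) = 1/4 × 1/2 = 1/8.

1/8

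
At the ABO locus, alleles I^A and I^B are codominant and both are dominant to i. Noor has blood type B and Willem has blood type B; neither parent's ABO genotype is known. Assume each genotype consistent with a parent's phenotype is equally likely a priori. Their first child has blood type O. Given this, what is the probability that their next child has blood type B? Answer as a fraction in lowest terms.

Possible genotypes: Noor ∈ {I^B I^B, I^B i}; Willem ∈ {I^B I^B, I^B i}.
Weight each parental genotype pair by prior × P(type-O child):
  I^B i × I^B i: posterior weight 1; P(next child type B) = 3/4.
Weighted sum = 3/4.

3/4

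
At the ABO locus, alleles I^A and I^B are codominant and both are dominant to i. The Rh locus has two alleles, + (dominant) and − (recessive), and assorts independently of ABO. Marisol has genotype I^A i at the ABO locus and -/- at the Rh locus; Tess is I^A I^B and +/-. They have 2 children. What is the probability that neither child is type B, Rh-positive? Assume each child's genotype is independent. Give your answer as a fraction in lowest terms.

49/64

ABO cross I^A i × I^A I^B → 1/2 A, 1/4 B, 1/4 AB.
Rh cross -/- × +/- → 1/2 Rh+, 1/2 Rh-; so P(type B, Rh-positive) = 1/4 × 1/2 = 1/8 per child.
P(not type B, Rh-positive) = 7/8 for one child; (7/8)^2 = 49/64.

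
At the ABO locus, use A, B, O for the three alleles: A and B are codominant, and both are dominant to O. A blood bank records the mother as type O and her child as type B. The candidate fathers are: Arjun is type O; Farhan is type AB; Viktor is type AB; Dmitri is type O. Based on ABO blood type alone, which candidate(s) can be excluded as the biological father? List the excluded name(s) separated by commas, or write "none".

A candidate is excluded only if no genotype consistent with his phenotype could produce a type B child with a type O mother.
Arjun (type O): no genotype consistent with that phenotype can produce a type-B child with a type-O mother.
Dmitri (type O): no genotype consistent with that phenotype can produce a type-B child with a type-O mother.

Arjun, Dmitri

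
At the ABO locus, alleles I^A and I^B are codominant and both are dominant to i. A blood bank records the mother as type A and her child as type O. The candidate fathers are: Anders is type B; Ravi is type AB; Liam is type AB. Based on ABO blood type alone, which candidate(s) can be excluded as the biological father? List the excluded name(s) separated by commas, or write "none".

A candidate is excluded only if no genotype consistent with his phenotype could produce a type O child with a type A mother.
Ravi (type AB): no genotype consistent with that phenotype can produce a type-O child with a type-A mother.
Liam (type AB): no genotype consistent with that phenotype can produce a type-O child with a type-A mother.

Ravi, Liam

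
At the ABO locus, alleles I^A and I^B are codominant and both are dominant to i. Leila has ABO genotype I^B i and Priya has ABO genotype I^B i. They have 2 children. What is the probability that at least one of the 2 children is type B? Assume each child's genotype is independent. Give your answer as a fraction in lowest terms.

ABO cross I^B i × I^B i → 1/4 O, 3/4 B.
So P(type B) = 3/4 per child.
P(none) = (1/4)^2 = 1/16; P(at least one) = 1 − 1/16 = 15/16.

15/16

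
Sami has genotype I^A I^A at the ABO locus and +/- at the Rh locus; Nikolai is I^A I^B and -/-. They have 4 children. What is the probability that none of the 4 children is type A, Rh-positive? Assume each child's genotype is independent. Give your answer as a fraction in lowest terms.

ABO cross I^A I^A × I^A I^B → 1/2 A, 1/2 AB.
Rh cross +/- × -/- → 1/2 Rh+, 1/2 Rh-; so P(type A, Rh-positive) = 1/2 × 1/2 = 1/4 per child.
P(not type A, Rh-positive) = 3/4 for one child; (3/4)^4 = 81/256.

81/256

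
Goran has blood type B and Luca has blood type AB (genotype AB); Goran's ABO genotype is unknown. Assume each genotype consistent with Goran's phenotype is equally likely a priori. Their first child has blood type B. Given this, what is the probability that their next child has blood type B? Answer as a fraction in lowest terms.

Possible genotypes: Goran ∈ {BB, BO}; Luca ∈ {AB}.
Weight each parental genotype pair by prior × P(type-B child):
  BB × AB: posterior weight 1/2; P(next child type B) = 1/2.
  BO × AB: posterior weight 1/2; P(next child type B) = 1/2.
Weighted sum = 1/2.

1/2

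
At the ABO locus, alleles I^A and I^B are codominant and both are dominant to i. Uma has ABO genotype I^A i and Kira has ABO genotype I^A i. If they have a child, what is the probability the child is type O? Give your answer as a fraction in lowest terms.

ABO cross I^A i × I^A i → offspring phenotypes: 1/4 O, 3/4 A.
So P(type O) = 1/4.

1/4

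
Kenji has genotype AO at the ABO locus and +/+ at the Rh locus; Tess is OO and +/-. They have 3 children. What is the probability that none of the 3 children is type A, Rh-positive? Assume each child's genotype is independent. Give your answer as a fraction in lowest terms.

ABO cross AO × OO → 1/2 O, 1/2 A.
Rh cross +/+ × +/- → 1 Rh+; so P(type A, Rh-positive) = 1/2 × 1 = 1/2 per child.
P(not type A, Rh-positive) = 1/2 for one child; (1/2)^3 = 1/8.

1/8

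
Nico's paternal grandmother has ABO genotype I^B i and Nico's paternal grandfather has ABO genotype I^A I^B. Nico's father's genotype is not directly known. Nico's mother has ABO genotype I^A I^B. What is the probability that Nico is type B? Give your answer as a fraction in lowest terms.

3/8

Nico's father's ABO genotype from I^B i × I^A I^B: 1/4 I^A I^B, 1/4 I^A i, 1/4 I^B I^B, 1/4 I^B i.
Crossing each possibility with the mother I^A I^B and summing P(type B): 1/4·1/4 + 1/4·1/4 + 1/4·1/2 + 1/4·1/2 = 3/8.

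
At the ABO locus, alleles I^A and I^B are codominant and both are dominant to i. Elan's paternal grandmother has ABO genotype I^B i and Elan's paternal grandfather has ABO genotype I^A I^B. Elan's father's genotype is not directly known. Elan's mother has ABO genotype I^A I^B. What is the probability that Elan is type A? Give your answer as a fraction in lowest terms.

Elan's father's ABO genotype from I^B i × I^A I^B: 1/4 I^A I^B, 1/4 I^A i, 1/4 I^B I^B, 1/4 I^B i.
Crossing each possibility with the mother I^A I^B and summing P(type A): 1/4·1/4 + 1/4·1/2 + 1/4·0 + 1/4·1/4 = 1/4.

1/4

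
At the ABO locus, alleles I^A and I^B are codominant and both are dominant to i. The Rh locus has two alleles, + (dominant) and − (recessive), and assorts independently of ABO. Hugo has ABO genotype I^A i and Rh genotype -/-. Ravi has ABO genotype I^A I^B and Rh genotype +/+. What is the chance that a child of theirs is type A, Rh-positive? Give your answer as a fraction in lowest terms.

ABO cross I^A i × I^A I^B → offspring phenotypes: 1/2 A, 1/4 B, 1/4 AB.
Rh cross -/- × +/+ → 1 Rh+.
Independent loci: P(type A, Rh-positive) = 1/2 × 1 = 1/2.

1/2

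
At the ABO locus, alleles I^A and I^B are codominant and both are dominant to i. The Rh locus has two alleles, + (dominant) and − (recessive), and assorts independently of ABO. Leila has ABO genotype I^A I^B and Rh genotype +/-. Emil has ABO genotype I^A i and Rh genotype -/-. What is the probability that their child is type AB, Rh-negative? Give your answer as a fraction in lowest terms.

ABO cross I^A I^B × I^A i → offspring phenotypes: 1/2 A, 1/4 B, 1/4 AB.
Rh cross +/- × -/- → 1/2 Rh+, 1/2 Rh-.
Independent loci: P(type AB, Rh-negative) = 1/4 × 1/2 = 1/8.

1/8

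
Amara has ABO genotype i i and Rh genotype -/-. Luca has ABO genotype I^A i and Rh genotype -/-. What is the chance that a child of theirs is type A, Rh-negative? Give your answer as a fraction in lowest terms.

1/2

ABO cross i i × I^A i → offspring phenotypes: 1/2 O, 1/2 A.
Rh cross -/- × -/- → 1 Rh-.
Independent loci: P(type A, Rh-negative) = 1/2 × 1 = 1/2.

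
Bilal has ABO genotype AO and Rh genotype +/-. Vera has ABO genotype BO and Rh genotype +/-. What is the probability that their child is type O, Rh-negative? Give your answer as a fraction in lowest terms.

1/16

ABO cross AO × BO → offspring phenotypes: 1/4 O, 1/4 A, 1/4 B, 1/4 AB.
Rh cross +/- × +/- → 3/4 Rh+, 1/4 Rh-.
Independent loci: P(type O, Rh-negative) = 1/4 × 1/4 = 1/16.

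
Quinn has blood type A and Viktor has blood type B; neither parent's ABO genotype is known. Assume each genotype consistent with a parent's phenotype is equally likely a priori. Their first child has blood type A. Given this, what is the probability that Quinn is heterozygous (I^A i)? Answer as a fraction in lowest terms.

1/3

Possible genotypes: Quinn ∈ {I^A I^A, I^A i}; Viktor ∈ {I^B I^B, I^B i}.
Weight each parental genotype pair by prior × P(type-A child):
  I^A I^A × I^B i: posterior weight 2/3.
  I^A i × I^B i: posterior weight 1/3.
Sum the posterior weight over pairs where Quinn is I^A i: 1/3.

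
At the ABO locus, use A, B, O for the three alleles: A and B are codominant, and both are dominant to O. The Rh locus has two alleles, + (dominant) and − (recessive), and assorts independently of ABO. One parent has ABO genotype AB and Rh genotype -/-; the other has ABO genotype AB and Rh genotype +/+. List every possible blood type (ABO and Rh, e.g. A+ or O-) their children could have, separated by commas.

Gametes from AB × AB give offspring ABO genotypes AA, AB, BB, i.e. phenotypes A, B, AB.
Rh cross -/- × +/+ → phenotypes Rh+.
Combining independently: A+, B+, AB+.

A+, B+, AB+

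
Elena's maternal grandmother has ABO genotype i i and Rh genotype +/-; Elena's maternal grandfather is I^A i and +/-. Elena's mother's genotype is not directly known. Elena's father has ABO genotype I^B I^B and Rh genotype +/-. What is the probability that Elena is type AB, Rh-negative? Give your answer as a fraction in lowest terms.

Elena's mother's ABO genotype from i i × I^A i: 1/2 I^A i, 1/2 i i.
Crossing each possibility with the father I^B I^B and summing P(type AB): 1/2·1/2 + 1/2·0 = 1/4.
Similarly for Rh via the mother's Rh distribution: P(Rh-) = 1/4.
Independent loci: 1/4 × 1/4 = 1/16.

1/16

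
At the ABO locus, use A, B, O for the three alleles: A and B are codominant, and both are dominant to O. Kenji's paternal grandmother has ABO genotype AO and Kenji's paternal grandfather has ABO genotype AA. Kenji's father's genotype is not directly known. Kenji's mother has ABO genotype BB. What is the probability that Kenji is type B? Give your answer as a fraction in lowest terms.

Kenji's father's ABO genotype from AO × AA: 1/2 AA, 1/2 AO.
Crossing each possibility with the mother BB and summing P(type B): 1/2·0 + 1/2·1/2 = 1/4.

1/4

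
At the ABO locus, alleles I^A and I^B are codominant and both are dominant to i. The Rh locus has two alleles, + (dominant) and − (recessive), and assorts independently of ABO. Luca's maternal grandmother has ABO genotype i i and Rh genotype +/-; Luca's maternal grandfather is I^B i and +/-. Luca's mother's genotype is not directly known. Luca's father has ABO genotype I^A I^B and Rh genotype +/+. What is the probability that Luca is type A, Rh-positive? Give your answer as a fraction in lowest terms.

Luca's mother's ABO genotype from i i × I^B i: 1/2 I^B i, 1/2 i i.
Crossing each possibility with the father I^A I^B and summing P(type A): 1/2·1/4 + 1/2·1/2 = 3/8.
Similarly for Rh via the mother's Rh distribution: P(Rh+) = 1.
Independent loci: 3/8 × 1 = 3/8.

3/8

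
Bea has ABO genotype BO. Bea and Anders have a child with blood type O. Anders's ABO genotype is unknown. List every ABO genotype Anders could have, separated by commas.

AO, BO, OO

For each candidate genotype of Anders, check whether crossing it with BO can produce every observed child phenotype.
  AA → possible child types {A, AB} ✗
  AB → possible child types {A, B, AB} ✗
  AO → possible child types {O, A, B, AB} ✓
  BB → possible child types {B} ✗
  BO → possible child types {O, B} ✓
  OO → possible child types {O, B} ✓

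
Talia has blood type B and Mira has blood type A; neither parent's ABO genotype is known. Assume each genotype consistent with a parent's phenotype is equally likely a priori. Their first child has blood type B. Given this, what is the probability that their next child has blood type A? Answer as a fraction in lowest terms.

1/12

Possible genotypes: Talia ∈ {BB, BO}; Mira ∈ {AA, AO}.
Weight each parental genotype pair by prior × P(type-B child):
  BB × AO: posterior weight 2/3; P(next child type A) = 0.
  BO × AO: posterior weight 1/3; P(next child type A) = 1/4.
Weighted sum = 1/12.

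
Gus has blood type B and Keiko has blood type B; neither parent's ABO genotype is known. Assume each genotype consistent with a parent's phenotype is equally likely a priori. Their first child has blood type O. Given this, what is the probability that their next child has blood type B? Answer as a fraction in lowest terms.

3/4

Possible genotypes: Gus ∈ {I^B I^B, I^B i}; Keiko ∈ {I^B I^B, I^B i}.
Weight each parental genotype pair by prior × P(type-O child):
  I^B i × I^B i: posterior weight 1; P(next child type B) = 3/4.
Weighted sum = 3/4.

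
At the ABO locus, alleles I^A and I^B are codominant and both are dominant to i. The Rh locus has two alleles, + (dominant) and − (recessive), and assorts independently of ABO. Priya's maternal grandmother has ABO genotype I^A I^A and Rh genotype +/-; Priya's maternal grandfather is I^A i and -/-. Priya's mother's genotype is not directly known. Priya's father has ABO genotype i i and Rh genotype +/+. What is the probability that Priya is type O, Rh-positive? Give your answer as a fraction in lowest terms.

Priya's mother's ABO genotype from I^A I^A × I^A i: 1/2 I^A I^A, 1/2 I^A i.
Crossing each possibility with the father i i and summing P(type O): 1/2·0 + 1/2·1/2 = 1/4.
Similarly for Rh via the mother's Rh distribution: P(Rh+) = 1.
Independent loci: 1/4 × 1 = 1/4.

1/4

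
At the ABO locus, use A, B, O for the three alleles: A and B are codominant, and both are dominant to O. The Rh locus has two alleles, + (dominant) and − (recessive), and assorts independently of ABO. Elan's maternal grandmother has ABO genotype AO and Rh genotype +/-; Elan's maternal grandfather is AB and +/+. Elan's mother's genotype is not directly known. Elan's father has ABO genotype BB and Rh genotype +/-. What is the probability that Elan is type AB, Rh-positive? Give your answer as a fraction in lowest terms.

7/16

Elan's mother's ABO genotype from AO × AB: 1/4 AA, 1/4 AB, 1/4 AO, 1/4 BO.
Crossing each possibility with the father BB and summing P(type AB): 1/4·1 + 1/4·1/2 + 1/4·1/2 + 1/4·0 = 1/2.
Similarly for Rh via the mother's Rh distribution: P(Rh+) = 7/8.
Independent loci: 1/2 × 7/8 = 7/16.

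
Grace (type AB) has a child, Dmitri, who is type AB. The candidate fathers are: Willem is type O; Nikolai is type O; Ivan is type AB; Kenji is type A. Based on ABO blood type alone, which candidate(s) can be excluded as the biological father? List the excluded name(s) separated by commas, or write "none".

Willem, Nikolai

A candidate is excluded only if no genotype consistent with his phenotype could produce a type AB child with a type AB mother.
Willem (type O): no genotype consistent with that phenotype can produce a type-AB child with a type-AB mother.
Nikolai (type O): no genotype consistent with that phenotype can produce a type-AB child with a type-AB mother.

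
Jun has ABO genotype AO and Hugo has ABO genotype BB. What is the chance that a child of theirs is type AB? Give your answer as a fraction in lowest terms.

ABO cross AO × BB → offspring phenotypes: 1/2 B, 1/2 AB.
So P(type AB) = 1/2.

1/2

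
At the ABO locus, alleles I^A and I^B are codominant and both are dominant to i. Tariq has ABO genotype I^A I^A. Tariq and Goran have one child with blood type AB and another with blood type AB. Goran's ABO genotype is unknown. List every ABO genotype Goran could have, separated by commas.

For each candidate genotype of Goran, check whether crossing it with I^A I^A can produce every observed child phenotype.
  I^A I^A → possible child types {A} ✗
  I^A I^B → possible child types {A, AB} ✓
  I^A i → possible child types {A} ✗
  I^B I^B → possible child types {AB} ✓
  I^B i → possible child types {A, AB} ✓
  i i → possible child types {A} ✗

I^A I^B, I^B I^B, I^B i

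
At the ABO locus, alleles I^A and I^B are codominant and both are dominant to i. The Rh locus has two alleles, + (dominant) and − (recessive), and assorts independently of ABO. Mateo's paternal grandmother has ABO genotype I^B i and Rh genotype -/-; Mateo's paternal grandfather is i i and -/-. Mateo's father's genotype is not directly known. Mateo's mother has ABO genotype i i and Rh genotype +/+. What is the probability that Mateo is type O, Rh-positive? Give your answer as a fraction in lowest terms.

Mateo's father's ABO genotype from I^B i × i i: 1/2 I^B i, 1/2 i i.
Crossing each possibility with the mother i i and summing P(type O): 1/2·1/2 + 1/2·1 = 3/4.
Similarly for Rh via the father's Rh distribution: P(Rh+) = 1.
Independent loci: 3/4 × 1 = 3/4.

3/4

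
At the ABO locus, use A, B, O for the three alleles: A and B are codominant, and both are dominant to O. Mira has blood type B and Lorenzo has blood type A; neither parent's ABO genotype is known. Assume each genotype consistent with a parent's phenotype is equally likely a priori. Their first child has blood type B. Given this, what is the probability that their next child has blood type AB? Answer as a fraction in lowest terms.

Possible genotypes: Mira ∈ {BB, BO}; Lorenzo ∈ {AA, AO}.
Weight each parental genotype pair by prior × P(type-B child):
  BB × AO: posterior weight 2/3; P(next child type AB) = 1/2.
  BO × AO: posterior weight 1/3; P(next child type AB) = 1/4.
Weighted sum = 5/12.

5/12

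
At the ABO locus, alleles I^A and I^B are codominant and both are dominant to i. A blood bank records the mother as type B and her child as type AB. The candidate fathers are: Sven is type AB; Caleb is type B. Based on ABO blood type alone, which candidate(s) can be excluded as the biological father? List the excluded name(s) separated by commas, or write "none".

A candidate is excluded only if no genotype consistent with his phenotype could produce a type AB child with a type B mother.
Caleb (type B): no genotype consistent with that phenotype can produce a type-AB child with a type-B mother.

Caleb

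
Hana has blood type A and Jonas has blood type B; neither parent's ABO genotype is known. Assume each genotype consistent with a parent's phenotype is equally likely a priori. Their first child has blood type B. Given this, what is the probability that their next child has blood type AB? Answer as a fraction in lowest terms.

Possible genotypes: Hana ∈ {I^A I^A, I^A i}; Jonas ∈ {I^B I^B, I^B i}.
Weight each parental genotype pair by prior × P(type-B child):
  I^A i × I^B I^B: posterior weight 2/3; P(next child type AB) = 1/2.
  I^A i × I^B i: posterior weight 1/3; P(next child type AB) = 1/4.
Weighted sum = 5/12.

5/12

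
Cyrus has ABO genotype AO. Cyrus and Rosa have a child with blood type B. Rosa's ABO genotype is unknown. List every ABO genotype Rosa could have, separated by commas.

AB, BB, BO

For each candidate genotype of Rosa, check whether crossing it with AO can produce every observed child phenotype.
  AA → possible child types {A} ✗
  AB → possible child types {A, B, AB} ✓
  AO → possible child types {O, A} ✗
  BB → possible child types {B, AB} ✓
  BO → possible child types {O, A, B, AB} ✓
  OO → possible child types {O, A} ✗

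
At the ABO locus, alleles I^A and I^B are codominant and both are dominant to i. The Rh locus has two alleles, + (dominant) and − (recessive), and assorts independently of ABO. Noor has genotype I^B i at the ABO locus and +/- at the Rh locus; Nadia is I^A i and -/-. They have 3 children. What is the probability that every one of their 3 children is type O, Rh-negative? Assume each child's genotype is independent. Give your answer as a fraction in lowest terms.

ABO cross I^B i × I^A i → 1/4 O, 1/4 A, 1/4 B, 1/4 AB.
Rh cross +/- × -/- → 1/2 Rh+, 1/2 Rh-; so P(type O, Rh-negative) = 1/4 × 1/2 = 1/8 per child.
All 3 independent: (1/8)^3 = 1/512.

1/512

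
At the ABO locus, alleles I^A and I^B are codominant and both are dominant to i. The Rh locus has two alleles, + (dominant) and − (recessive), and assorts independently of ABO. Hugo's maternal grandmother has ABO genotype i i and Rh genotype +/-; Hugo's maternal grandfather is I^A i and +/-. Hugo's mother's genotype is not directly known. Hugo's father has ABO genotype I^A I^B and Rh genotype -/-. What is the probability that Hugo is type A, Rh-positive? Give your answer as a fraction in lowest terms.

Hugo's mother's ABO genotype from i i × I^A i: 1/2 I^A i, 1/2 i i.
Crossing each possibility with the father I^A I^B and summing P(type A): 1/2·1/2 + 1/2·1/2 = 1/2.
Similarly for Rh via the mother's Rh distribution: P(Rh+) = 1/2.
Independent loci: 1/2 × 1/2 = 1/4.

1/4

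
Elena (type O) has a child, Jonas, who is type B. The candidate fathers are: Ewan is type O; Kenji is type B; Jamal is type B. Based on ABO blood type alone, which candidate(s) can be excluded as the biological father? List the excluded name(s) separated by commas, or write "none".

Ewan

A candidate is excluded only if no genotype consistent with his phenotype could produce a type B child with a type O mother.
Ewan (type O): no genotype consistent with that phenotype can produce a type-B child with a type-O mother.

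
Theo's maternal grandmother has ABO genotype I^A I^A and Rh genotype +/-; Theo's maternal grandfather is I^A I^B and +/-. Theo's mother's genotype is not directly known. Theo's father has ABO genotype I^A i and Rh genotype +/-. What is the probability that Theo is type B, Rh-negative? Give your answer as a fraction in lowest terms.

Theo's mother's ABO genotype from I^A I^A × I^A I^B: 1/2 I^A I^A, 1/2 I^A I^B.
Crossing each possibility with the father I^A i and summing P(type B): 1/2·0 + 1/2·1/4 = 1/8.
Similarly for Rh via the mother's Rh distribution: P(Rh-) = 1/4.
Independent loci: 1/8 × 1/4 = 1/32.

1/32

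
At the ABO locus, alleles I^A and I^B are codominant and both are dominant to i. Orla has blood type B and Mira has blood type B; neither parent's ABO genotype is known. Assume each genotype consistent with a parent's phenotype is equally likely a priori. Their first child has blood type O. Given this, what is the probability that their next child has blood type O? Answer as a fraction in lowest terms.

1/4

Possible genotypes: Orla ∈ {I^B I^B, I^B i}; Mira ∈ {I^B I^B, I^B i}.
Weight each parental genotype pair by prior × P(type-O child):
  I^B i × I^B i: posterior weight 1; P(next child type O) = 1/4.
Weighted sum = 1/4.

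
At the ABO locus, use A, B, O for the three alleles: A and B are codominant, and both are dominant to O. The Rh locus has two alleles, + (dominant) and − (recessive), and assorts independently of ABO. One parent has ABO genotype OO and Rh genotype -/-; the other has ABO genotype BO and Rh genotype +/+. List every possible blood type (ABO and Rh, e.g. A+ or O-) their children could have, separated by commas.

Gametes from OO × BO give offspring ABO genotypes BO, OO, i.e. phenotypes O, B.
Rh cross -/- × +/+ → phenotypes Rh+.
Combining independently: O+, B+.

O+, B+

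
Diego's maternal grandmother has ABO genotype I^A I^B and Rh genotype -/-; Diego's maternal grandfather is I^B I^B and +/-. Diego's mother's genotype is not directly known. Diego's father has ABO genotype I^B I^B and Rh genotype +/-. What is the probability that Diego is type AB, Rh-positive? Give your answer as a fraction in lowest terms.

Diego's mother's ABO genotype from I^A I^B × I^B I^B: 1/2 I^A I^B, 1/2 I^B I^B.
Crossing each possibility with the father I^B I^B and summing P(type AB): 1/2·1/2 + 1/2·0 = 1/4.
Similarly for Rh via the mother's Rh distribution: P(Rh+) = 5/8.
Independent loci: 1/4 × 5/8 = 5/32.

5/32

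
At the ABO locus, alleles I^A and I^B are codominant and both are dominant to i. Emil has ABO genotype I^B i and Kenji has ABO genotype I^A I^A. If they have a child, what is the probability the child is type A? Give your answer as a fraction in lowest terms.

ABO cross I^B i × I^A I^A → offspring phenotypes: 1/2 A, 1/2 AB.
So P(type A) = 1/2.

1/2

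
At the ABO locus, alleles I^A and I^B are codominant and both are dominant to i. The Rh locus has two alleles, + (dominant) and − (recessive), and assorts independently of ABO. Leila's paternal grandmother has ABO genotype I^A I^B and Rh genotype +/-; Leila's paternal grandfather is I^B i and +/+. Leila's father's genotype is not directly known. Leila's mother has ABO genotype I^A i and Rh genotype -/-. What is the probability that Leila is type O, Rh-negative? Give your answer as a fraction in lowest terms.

1/32

Leila's father's ABO genotype from I^A I^B × I^B i: 1/4 I^A I^B, 1/4 I^A i, 1/4 I^B I^B, 1/4 I^B i.
Crossing each possibility with the mother I^A i and summing P(type O): 1/4·0 + 1/4·1/4 + 1/4·0 + 1/4·1/4 = 1/8.
Similarly for Rh via the father's Rh distribution: P(Rh-) = 1/4.
Independent loci: 1/8 × 1/4 = 1/32.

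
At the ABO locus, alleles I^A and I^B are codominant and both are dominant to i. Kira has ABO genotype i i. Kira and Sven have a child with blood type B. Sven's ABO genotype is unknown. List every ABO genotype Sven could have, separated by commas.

I^A I^B, I^B I^B, I^B i

For each candidate genotype of Sven, check whether crossing it with i i can produce every observed child phenotype.
  I^A I^A → possible child types {A} ✗
  I^A I^B → possible child types {A, B} ✓
  I^A i → possible child types {O, A} ✗
  I^B I^B → possible child types {B} ✓
  I^B i → possible child types {O, B} ✓
  i i → possible child types {O} ✗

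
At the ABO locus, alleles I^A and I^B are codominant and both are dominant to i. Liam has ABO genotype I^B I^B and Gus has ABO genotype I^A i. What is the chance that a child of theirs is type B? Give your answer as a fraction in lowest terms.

1/2

ABO cross I^B I^B × I^A i → offspring phenotypes: 1/2 B, 1/2 AB.
So P(type B) = 1/2.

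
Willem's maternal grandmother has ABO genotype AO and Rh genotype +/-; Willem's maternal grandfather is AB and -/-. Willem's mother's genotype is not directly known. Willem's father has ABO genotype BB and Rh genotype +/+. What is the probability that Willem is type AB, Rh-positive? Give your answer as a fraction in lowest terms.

Willem's mother's ABO genotype from AO × AB: 1/4 AA, 1/4 AB, 1/4 AO, 1/4 BO.
Crossing each possibility with the father BB and summing P(type AB): 1/4·1 + 1/4·1/2 + 1/4·1/2 + 1/4·0 = 1/2.
Similarly for Rh via the mother's Rh distribution: P(Rh+) = 1.
Independent loci: 1/2 × 1 = 1/2.

1/2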